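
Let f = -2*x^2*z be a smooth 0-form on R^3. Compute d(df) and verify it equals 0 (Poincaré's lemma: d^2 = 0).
d(df) = 0

Step 1: df = sum_i (∂f/∂x_i) dx_i = (-4*x*z) dx + (0) dy + (-2*x^2) dz.
Step 2: Apply d again. Using the 1-form formula, the coefficient of dx ∧ dy in d(df) is ∂^2 f/∂x ∂y - ∂^2 f/∂y ∂x = (0) - (0) = 0 (equality of mixed partials for smooth f).
Similarly for dx ∧ dz and dy ∧ dz — all coefficients vanish. So d(df) = 0.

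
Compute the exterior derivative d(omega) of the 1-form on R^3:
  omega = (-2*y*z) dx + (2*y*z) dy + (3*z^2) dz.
d(omega) = (2*z) dx ∧ dy + (2*y) dx ∧ dz + (-2*y) dy ∧ dz

For a 1-form omega = sum_i f_i dx_i, the exterior derivative is
  d(omega) = sum_{i < j} (∂f_j/∂x_i - ∂f_i/∂x_j) dx_i ∧ dx_j.
  coefficient of dx ∧ dy: ∂f_2/∂x - ∂f_1/∂y = ∂(2*y*z)/∂x - ∂(-2*y*z)/∂y = 2*z
  coefficient of dx ∧ dz: ∂f_3/∂x - ∂f_1/∂z = ∂(3*z^2)/∂x - ∂(-2*y*z)/∂z = 2*y
  coefficient of dy ∧ dz: ∂f_3/∂y - ∂f_2/∂z = ∂(3*z^2)/∂y - ∂(2*y*z)/∂z = -2*y
Assembling: d(omega) = (2*z) dx ∧ dy + (2*y) dx ∧ dz + (-2*y) dy ∧ dz.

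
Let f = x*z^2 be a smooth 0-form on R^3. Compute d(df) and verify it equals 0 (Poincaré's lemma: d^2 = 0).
d(df) = 0

Step 1: df = sum_i (∂f/∂x_i) dx_i = (z^2) dx + (0) dy + (2*x*z) dz.
Step 2: Apply d again. Using the 1-form formula, the coefficient of dx ∧ dy in d(df) is ∂^2 f/∂x ∂y - ∂^2 f/∂y ∂x = (0) - (0) = 0 (equality of mixed partials for smooth f).
Similarly for dx ∧ dz and dy ∧ dz — all coefficients vanish. So d(df) = 0.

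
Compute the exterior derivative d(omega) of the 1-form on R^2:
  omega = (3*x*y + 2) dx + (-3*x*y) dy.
d(omega) = (-3*x - 3*y) dx ∧ dy

For a 1-form omega = sum_i f_i dx_i, the exterior derivative is
  d(omega) = sum_{i < j} (∂f_j/∂x_i - ∂f_i/∂x_j) dx_i ∧ dx_j.
  coefficient of dx ∧ dy: ∂f_2/∂x - ∂f_1/∂y = ∂(-3*x*y)/∂x - ∂(3*x*y + 2)/∂y = -3*x - 3*y
Assembling: d(omega) = (-3*x - 3*y) dx ∧ dy.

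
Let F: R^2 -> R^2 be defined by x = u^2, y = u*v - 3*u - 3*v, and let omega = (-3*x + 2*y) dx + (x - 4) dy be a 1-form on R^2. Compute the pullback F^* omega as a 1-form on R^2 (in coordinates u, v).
F^* omega = (-6*u^3 + 5*u^2*v - 15*u^2 - 12*u*v - 4*v + 12) du + (u^3 - 3*u^2 - 4*u + 12) dv

Using F^*(f dg) = (f ∘ F) d(g ∘ F), substitute each coordinate x_i by F_i(u, v) in f_i, and replace dx_i by d F_i = (∂F_i/∂u) du + (∂F_i/∂v) dv.
  For the x component: f_1(F) = -3*u^2 + 2*u*v - 6*u - 6*v; d F_1 = (2*u) du + (0) dv
  For the y component: f_2(F) = u^2 - 4; d F_2 = (v - 3) du + (u - 3) dv
Combining and collecting du, dv coefficients:
  coeff of du: -6*u^3 + 5*u^2*v - 15*u^2 - 12*u*v - 4*v + 12
  coeff of dv: u^3 - 3*u^2 - 4*u + 12
F^* omega = (-6*u^3 + 5*u^2*v - 15*u^2 - 12*u*v - 4*v + 12) du + (u^3 - 3*u^2 - 4*u + 12) dv.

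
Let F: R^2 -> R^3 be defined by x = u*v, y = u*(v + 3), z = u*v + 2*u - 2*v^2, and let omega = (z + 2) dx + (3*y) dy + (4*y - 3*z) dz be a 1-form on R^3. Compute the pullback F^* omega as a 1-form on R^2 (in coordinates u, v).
F^* omega = (5*u*v^2 + 28*u*v + 39*u + 4*v^3 + 12*v^2 + 2*v) du + (5*u^2*v + 17*u^2 - 24*u*v + 2*u - 24*v^3) dv

Using F^*(f dg) = (f ∘ F) d(g ∘ F), substitute each coordinate x_i by F_i(u, v) in f_i, and replace dx_i by d F_i = (∂F_i/∂u) du + (∂F_i/∂v) dv.
  For the x component: f_1(F) = u*v + 2*u - 2*v^2 + 2; d F_1 = (v) du + (u) dv
  For the y component: f_2(F) = 3*u*(v + 3); d F_2 = (v + 3) du + (u) dv
  For the z component: f_3(F) = u*v + 6*u + 6*v^2; d F_3 = (v + 2) du + (u - 4*v) dv
Combining and collecting du, dv coefficients:
  coeff of du: 5*u*v^2 + 28*u*v + 39*u + 4*v^3 + 12*v^2 + 2*v
  coeff of dv: 5*u^2*v + 17*u^2 - 24*u*v + 2*u - 24*v^3
F^* omega = (5*u*v^2 + 28*u*v + 39*u + 4*v^3 + 12*v^2 + 2*v) du + (5*u^2*v + 17*u^2 - 24*u*v + 2*u - 24*v^3) dv.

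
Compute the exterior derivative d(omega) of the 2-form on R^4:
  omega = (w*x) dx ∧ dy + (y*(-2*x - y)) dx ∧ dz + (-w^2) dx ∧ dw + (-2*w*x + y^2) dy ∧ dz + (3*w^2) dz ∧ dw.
d(omega) = (x) dx ∧ dy ∧ dw + (-2*w + 2*x + 2*y) dx ∧ dy ∧ dz + (-2*x) dy ∧ dz ∧ dw

For a 2-form omega = sum_{i<j} g_{ij} dx_i ∧ dx_j, the exterior derivative is
  d(omega) = sum_{i<j} d(g_{ij}) ∧ dx_i ∧ dx_j = sum_{i<j, k} (∂g_{ij}/∂x_k) dx_k ∧ dx_i ∧ dx_j.
Expand each term, using dx_k ∧ dx_i ∧ dx_j = sgn(permutation) dx_{(a)} ∧ dx_{(b)} ∧ dx_{(c)} with (a < b < c) sorted:
  d(w*x) includes (∂/∂w)(w*x) dw = (x) dw, which multiplied by dx ∧ dy gives (x) dx ∧ dy ∧ dw
  d(y*(-2*x - y)) includes (∂/∂y)(y*(-2*x - y)) dy = (-2*x - 2*y) dy, which multiplied by dx ∧ dz gives (2*x + 2*y) dx ∧ dy ∧ dz
  d(-2*w*x + y^2) includes (∂/∂x)(-2*w*x + y^2) dx = (-2*w) dx, which multiplied by dy ∧ dz gives (-2*w) dx ∧ dy ∧ dz
  d(-2*w*x + y^2) includes (∂/∂w)(-2*w*x + y^2) dw = (-2*x) dw, which multiplied by dy ∧ dz gives (-2*x) dy ∧ dz ∧ dw
Collecting like 3-forms: d(omega) = (x) dx ∧ dy ∧ dw + (-2*w + 2*x + 2*y) dx ∧ dy ∧ dz + (-2*x) dy ∧ dz ∧ dw.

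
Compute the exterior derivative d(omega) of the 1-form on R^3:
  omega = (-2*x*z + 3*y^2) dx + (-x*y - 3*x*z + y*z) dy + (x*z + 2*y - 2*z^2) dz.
d(omega) = (-7*y - 3*z) dx ∧ dy + (2*x + z) dx ∧ dz + (3*x - y + 2) dy ∧ dz

For a 1-form omega = sum_i f_i dx_i, the exterior derivative is
  d(omega) = sum_{i < j} (∂f_j/∂x_i - ∂f_i/∂x_j) dx_i ∧ dx_j.
  coefficient of dx ∧ dy: ∂f_2/∂x - ∂f_1/∂y = ∂(-x*y - 3*x*z + y*z)/∂x - ∂(-2*x*z + 3*y^2)/∂y = -7*y - 3*z
  coefficient of dx ∧ dz: ∂f_3/∂x - ∂f_1/∂z = ∂(x*z + 2*y - 2*z^2)/∂x - ∂(-2*x*z + 3*y^2)/∂z = 2*x + z
  coefficient of dy ∧ dz: ∂f_3/∂y - ∂f_2/∂z = ∂(x*z + 2*y - 2*z^2)/∂y - ∂(-x*y - 3*x*z + y*z)/∂z = 3*x - y + 2
Assembling: d(omega) = (-7*y - 3*z) dx ∧ dy + (2*x + z) dx ∧ dz + (3*x - y + 2) dy ∧ dz.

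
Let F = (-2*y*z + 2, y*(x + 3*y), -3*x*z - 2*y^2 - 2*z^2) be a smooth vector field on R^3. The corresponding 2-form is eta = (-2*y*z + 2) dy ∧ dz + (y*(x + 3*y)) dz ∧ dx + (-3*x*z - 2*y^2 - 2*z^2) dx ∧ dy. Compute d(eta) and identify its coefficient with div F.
d(eta) = (-2*x + 6*y - 4*z) dx ∧ dy ∧ dz; div F = -2*x + 6*y - 4*z

For a 2-form in R^3 of the form above, applying d gives a 3-form with coefficient ∂P/∂x + ∂Q/∂y + ∂R/∂z:
  ∂P/∂x = 0
  ∂Q/∂y = x + 6*y
  ∂R/∂z = -3*x - 4*z
Sum = -2*x + 6*y - 4*z, which is exactly div F.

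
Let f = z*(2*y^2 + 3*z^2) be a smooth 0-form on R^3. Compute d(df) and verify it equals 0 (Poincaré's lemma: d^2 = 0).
d(df) = 0

Step 1: df = sum_i (∂f/∂x_i) dx_i = (0) dx + (4*y*z) dy + (2*y^2 + 9*z^2) dz.
Step 2: Apply d again. Using the 1-form formula, the coefficient of dx ∧ dy in d(df) is ∂^2 f/∂x ∂y - ∂^2 f/∂y ∂x = (0) - (0) = 0 (equality of mixed partials for smooth f).
Similarly for dx ∧ dz and dy ∧ dz — all coefficients vanish. So d(df) = 0.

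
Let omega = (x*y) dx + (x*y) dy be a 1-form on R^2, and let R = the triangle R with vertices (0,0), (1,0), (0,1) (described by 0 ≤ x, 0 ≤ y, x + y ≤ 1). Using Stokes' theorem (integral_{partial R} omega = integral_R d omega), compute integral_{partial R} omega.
integral_(partial R) omega = 0

Stokes: integral_partial_R omega = integral_R d omega with d omega = (∂Q/∂x - ∂P/∂y) dx ∧ dy.
  ∂Q/∂x = y
  ∂P/∂y = x
  integrand = ∂Q/∂x - ∂P/∂y = -x + y.
Integrating over R: integral_0^1 integral_0^{1-x} (-x + y) dy dx = 0.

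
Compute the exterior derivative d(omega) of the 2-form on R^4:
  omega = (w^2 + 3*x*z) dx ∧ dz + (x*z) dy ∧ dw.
d(omega) = (2*w) dx ∧ dz ∧ dw + (z) dx ∧ dy ∧ dw + (-x) dy ∧ dz ∧ dw

For a 2-form omega = sum_{i<j} g_{ij} dx_i ∧ dx_j, the exterior derivative is
  d(omega) = sum_{i<j} d(g_{ij}) ∧ dx_i ∧ dx_j = sum_{i<j, k} (∂g_{ij}/∂x_k) dx_k ∧ dx_i ∧ dx_j.
Expand each term, using dx_k ∧ dx_i ∧ dx_j = sgn(permutation) dx_{(a)} ∧ dx_{(b)} ∧ dx_{(c)} with (a < b < c) sorted:
  d(w^2 + 3*x*z) includes (∂/∂w)(w^2 + 3*x*z) dw = (2*w) dw, which multiplied by dx ∧ dz gives (2*w) dx ∧ dz ∧ dw
  d(x*z) includes (∂/∂x)(x*z) dx = (z) dx, which multiplied by dy ∧ dw gives (z) dx ∧ dy ∧ dw
  d(x*z) includes (∂/∂z)(x*z) dz = (x) dz, which multiplied by dy ∧ dw gives (-x) dy ∧ dz ∧ dw
Collecting like 3-forms: d(omega) = (2*w) dx ∧ dz ∧ dw + (z) dx ∧ dy ∧ dw + (-x) dy ∧ dz ∧ dw.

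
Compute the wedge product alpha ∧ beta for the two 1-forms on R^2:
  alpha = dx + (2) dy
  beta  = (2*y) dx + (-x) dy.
alpha ∧ beta = (-x - 4*y) dx ∧ dy

Distribute the wedge, using dx_i ∧ dx_j = -dx_j ∧ dx_i and dx_i ∧ dx_i = 0. For each pair (i, j) with i < j, the coefficient of dx_i ∧ dx_j in alpha ∧ beta is (alpha_i * beta_j - alpha_j * beta_i). Collecting: alpha ∧ beta = (-x - 4*y) dx ∧ dy.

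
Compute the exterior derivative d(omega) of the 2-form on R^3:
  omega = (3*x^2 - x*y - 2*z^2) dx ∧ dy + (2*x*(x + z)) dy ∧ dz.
d(omega) = (4*x - 2*z) dx ∧ dy ∧ dz

For a 2-form omega = sum_{i<j} g_{ij} dx_i ∧ dx_j, the exterior derivative is
  d(omega) = sum_{i<j} d(g_{ij}) ∧ dx_i ∧ dx_j = sum_{i<j, k} (∂g_{ij}/∂x_k) dx_k ∧ dx_i ∧ dx_j.
Expand each term, using dx_k ∧ dx_i ∧ dx_j = sgn(permutation) dx_{(a)} ∧ dx_{(b)} ∧ dx_{(c)} with (a < b < c) sorted:
  d(3*x^2 - x*y - 2*z^2) includes (∂/∂z)(3*x^2 - x*y - 2*z^2) dz = (-4*z) dz, which multiplied by dx ∧ dy gives (-4*z) dx ∧ dy ∧ dz
  d(2*x*(x + z)) includes (∂/∂x)(2*x*(x + z)) dx = (4*x + 2*z) dx, which multiplied by dy ∧ dz gives (4*x + 2*z) dx ∧ dy ∧ dz
Collecting like 3-forms: d(omega) = (4*x - 2*z) dx ∧ dy ∧ dz.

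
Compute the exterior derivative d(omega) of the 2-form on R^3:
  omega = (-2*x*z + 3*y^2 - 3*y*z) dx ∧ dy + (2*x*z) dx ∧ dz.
d(omega) = (-2*x - 3*y) dx ∧ dy ∧ dz

For a 2-form omega = sum_{i<j} g_{ij} dx_i ∧ dx_j, the exterior derivative is
  d(omega) = sum_{i<j} d(g_{ij}) ∧ dx_i ∧ dx_j = sum_{i<j, k} (∂g_{ij}/∂x_k) dx_k ∧ dx_i ∧ dx_j.
Expand each term, using dx_k ∧ dx_i ∧ dx_j = sgn(permutation) dx_{(a)} ∧ dx_{(b)} ∧ dx_{(c)} with (a < b < c) sorted:
  d(-2*x*z + 3*y^2 - 3*y*z) includes (∂/∂z)(-2*x*z + 3*y^2 - 3*y*z) dz = (-2*x - 3*y) dz, which multiplied by dx ∧ dy gives (-2*x - 3*y) dx ∧ dy ∧ dz
Collecting like 3-forms: d(omega) = (-2*x - 3*y) dx ∧ dy ∧ dz.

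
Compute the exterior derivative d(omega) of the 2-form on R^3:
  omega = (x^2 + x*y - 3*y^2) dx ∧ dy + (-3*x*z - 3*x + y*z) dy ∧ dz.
d(omega) = (-3*z - 3) dx ∧ dy ∧ dz

For a 2-form omega = sum_{i<j} g_{ij} dx_i ∧ dx_j, the exterior derivative is
  d(omega) = sum_{i<j} d(g_{ij}) ∧ dx_i ∧ dx_j = sum_{i<j, k} (∂g_{ij}/∂x_k) dx_k ∧ dx_i ∧ dx_j.
Expand each term, using dx_k ∧ dx_i ∧ dx_j = sgn(permutation) dx_{(a)} ∧ dx_{(b)} ∧ dx_{(c)} with (a < b < c) sorted:
  d(-3*x*z - 3*x + y*z) includes (∂/∂x)(-3*x*z - 3*x + y*z) dx = (-3*z - 3) dx, which multiplied by dy ∧ dz gives (-3*z - 3) dx ∧ dy ∧ dz
Collecting like 3-forms: d(omega) = (-3*z - 3) dx ∧ dy ∧ dz.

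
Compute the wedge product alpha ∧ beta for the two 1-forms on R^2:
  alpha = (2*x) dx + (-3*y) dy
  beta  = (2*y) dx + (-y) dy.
alpha ∧ beta = (2*y*(-x + 3*y)) dx ∧ dy

Distribute the wedge, using dx_i ∧ dx_j = -dx_j ∧ dx_i and dx_i ∧ dx_i = 0. For each pair (i, j) with i < j, the coefficient of dx_i ∧ dx_j in alpha ∧ beta is (alpha_i * beta_j - alpha_j * beta_i). Collecting: alpha ∧ beta = (2*y*(-x + 3*y)) dx ∧ dy.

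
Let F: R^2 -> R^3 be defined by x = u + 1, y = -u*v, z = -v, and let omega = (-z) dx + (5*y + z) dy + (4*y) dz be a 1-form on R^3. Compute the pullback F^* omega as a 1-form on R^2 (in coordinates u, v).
F^* omega = (v*(5*u*v + v + 1)) du + (5*u*v*(u + 1)) dv

Using F^*(f dg) = (f ∘ F) d(g ∘ F), substitute each coordinate x_i by F_i(u, v) in f_i, and replace dx_i by d F_i = (∂F_i/∂u) du + (∂F_i/∂v) dv.
  For the x component: f_1(F) = v; d F_1 = (1) du + (0) dv
  For the y component: f_2(F) = v*(-5*u - 1); d F_2 = (-v) du + (-u) dv
  For the z component: f_3(F) = -4*u*v; d F_3 = (0) du + (-1) dv
Combining and collecting du, dv coefficients:
  coeff of du: v*(5*u*v + v + 1)
  coeff of dv: 5*u*v*(u + 1)
F^* omega = (v*(5*u*v + v + 1)) du + (5*u*v*(u + 1)) dv.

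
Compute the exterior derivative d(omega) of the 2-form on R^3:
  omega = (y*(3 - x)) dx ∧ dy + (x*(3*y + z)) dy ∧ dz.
d(omega) = (3*y + z) dx ∧ dy ∧ dz

For a 2-form omega = sum_{i<j} g_{ij} dx_i ∧ dx_j, the exterior derivative is
  d(omega) = sum_{i<j} d(g_{ij}) ∧ dx_i ∧ dx_j = sum_{i<j, k} (∂g_{ij}/∂x_k) dx_k ∧ dx_i ∧ dx_j.
Expand each term, using dx_k ∧ dx_i ∧ dx_j = sgn(permutation) dx_{(a)} ∧ dx_{(b)} ∧ dx_{(c)} with (a < b < c) sorted:
  d(x*(3*y + z)) includes (∂/∂x)(x*(3*y + z)) dx = (3*y + z) dx, which multiplied by dy ∧ dz gives (3*y + z) dx ∧ dy ∧ dz
Collecting like 3-forms: d(omega) = (3*y + z) dx ∧ dy ∧ dz.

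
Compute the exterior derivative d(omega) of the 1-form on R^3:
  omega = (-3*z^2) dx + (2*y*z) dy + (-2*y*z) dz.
d(omega) = (6*z) dx ∧ dz + (-2*y - 2*z) dy ∧ dz

For a 1-form omega = sum_i f_i dx_i, the exterior derivative is
  d(omega) = sum_{i < j} (∂f_j/∂x_i - ∂f_i/∂x_j) dx_i ∧ dx_j.
  coefficient of dx ∧ dz: ∂f_3/∂x - ∂f_1/∂z = ∂(-2*y*z)/∂x - ∂(-3*z^2)/∂z = 6*z
  coefficient of dy ∧ dz: ∂f_3/∂y - ∂f_2/∂z = ∂(-2*y*z)/∂y - ∂(2*y*z)/∂z = -2*y - 2*z
Assembling: d(omega) = (6*z) dx ∧ dz + (-2*y - 2*z) dy ∧ dz.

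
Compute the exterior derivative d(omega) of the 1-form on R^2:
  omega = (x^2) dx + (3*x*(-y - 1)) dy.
d(omega) = (-3*y - 3) dx ∧ dy

For a 1-form omega = sum_i f_i dx_i, the exterior derivative is
  d(omega) = sum_{i < j} (∂f_j/∂x_i - ∂f_i/∂x_j) dx_i ∧ dx_j.
  coefficient of dx ∧ dy: ∂f_2/∂x - ∂f_1/∂y = ∂(3*x*(-y - 1))/∂x - ∂(x^2)/∂y = -3*y - 3
Assembling: d(omega) = (-3*y - 3) dx ∧ dy.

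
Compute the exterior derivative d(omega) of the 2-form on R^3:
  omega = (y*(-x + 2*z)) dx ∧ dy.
d(omega) = (2*y) dx ∧ dy ∧ dz

For a 2-form omega = sum_{i<j} g_{ij} dx_i ∧ dx_j, the exterior derivative is
  d(omega) = sum_{i<j} d(g_{ij}) ∧ dx_i ∧ dx_j = sum_{i<j, k} (∂g_{ij}/∂x_k) dx_k ∧ dx_i ∧ dx_j.
Expand each term, using dx_k ∧ dx_i ∧ dx_j = sgn(permutation) dx_{(a)} ∧ dx_{(b)} ∧ dx_{(c)} with (a < b < c) sorted:
  d(y*(-x + 2*z)) includes (∂/∂z)(y*(-x + 2*z)) dz = (2*y) dz, which multiplied by dx ∧ dy gives (2*y) dx ∧ dy ∧ dz
Collecting like 3-forms: d(omega) = (2*y) dx ∧ dy ∧ dz.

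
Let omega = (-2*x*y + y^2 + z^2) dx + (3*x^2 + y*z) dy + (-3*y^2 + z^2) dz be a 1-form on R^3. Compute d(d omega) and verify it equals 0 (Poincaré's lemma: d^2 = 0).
d(d omega) = 0

Step 1: d omega = sum_{i<j} (∂f_j/∂x_i - ∂f_i/∂x_j) dx_i ∧ dx_j:
  coeff of dx ∧ dy: 8*x - 2*y
  coeff of dx ∧ dz: -2*z
  coeff of dy ∧ dz: -7*y
Step 2: Apply d again to each 2-form coefficient. The only possible 3-form in R^3 is dx ∧ dy ∧ dz, with coefficient
  ∂(coeff of dy∧dz)/∂x - ∂(coeff of dx∧dz)/∂y + ∂(coeff of dx∧dy)/∂z
  = ∂/∂x (-7*y) - ∂/∂y (-2*z) + ∂/∂z (8*x - 2*y).
Each of these terms simplifies to sums of mixed partials that cancel in pairs. The result is 0 (by equality of mixed partials for smooth functions — Schwarz / Clairaut).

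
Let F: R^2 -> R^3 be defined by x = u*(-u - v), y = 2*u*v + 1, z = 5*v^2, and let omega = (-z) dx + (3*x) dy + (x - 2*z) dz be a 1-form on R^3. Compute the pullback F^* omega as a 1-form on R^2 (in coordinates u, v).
F^* omega = (v*(-6*u^2 + 4*u*v + 5*v^2)) du + (-6*u^3 - 16*u^2*v - 5*u*v^2 - 100*v^3) dv

Using F^*(f dg) = (f ∘ F) d(g ∘ F), substitute each coordinate x_i by F_i(u, v) in f_i, and replace dx_i by d F_i = (∂F_i/∂u) du + (∂F_i/∂v) dv.
  For the x component: f_1(F) = -5*v^2; d F_1 = (-2*u - v) du + (-u) dv
  For the y component: f_2(F) = 3*u*(-u - v); d F_2 = (2*v) du + (2*u) dv
  For the z component: f_3(F) = -u^2 - u*v - 10*v^2; d F_3 = (0) du + (10*v) dv
Combining and collecting du, dv coefficients:
  coeff of du: v*(-6*u^2 + 4*u*v + 5*v^2)
  coeff of dv: -6*u^3 - 16*u^2*v - 5*u*v^2 - 100*v^3
F^* omega = (v*(-6*u^2 + 4*u*v + 5*v^2)) du + (-6*u^3 - 16*u^2*v - 5*u*v^2 - 100*v^3) dv.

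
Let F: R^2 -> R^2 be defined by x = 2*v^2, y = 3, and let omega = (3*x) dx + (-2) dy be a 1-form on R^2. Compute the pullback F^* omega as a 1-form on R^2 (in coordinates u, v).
F^* omega = (24*v^3) dv

Using F^*(f dg) = (f ∘ F) d(g ∘ F), substitute each coordinate x_i by F_i(u, v) in f_i, and replace dx_i by d F_i = (∂F_i/∂u) du + (∂F_i/∂v) dv.
  For the x component: f_1(F) = 6*v^2; d F_1 = (0) du + (4*v) dv
  For the y component: f_2(F) = -2; d F_2 = (0) du + (0) dv
Combining and collecting du, dv coefficients:
  coeff of du: 0
  coeff of dv: 24*v^3
F^* omega = (24*v^3) dv.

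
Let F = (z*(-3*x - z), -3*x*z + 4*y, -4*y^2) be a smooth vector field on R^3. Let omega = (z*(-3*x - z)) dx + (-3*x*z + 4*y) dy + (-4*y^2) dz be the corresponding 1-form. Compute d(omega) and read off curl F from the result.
d(omega) = (3*x - 8*y) dy ∧ dz + (-3*x - 2*z) dz ∧ dx + (-3*z) dx ∧ dy; curl F = (3*x - 8*y, -3*x - 2*z, -3*z)

d omega = sum_{i<j} (∂f_j/∂x_i - ∂f_i/∂x_j) dx_i ∧ dx_j. Under the identification (dy ∧ dz, dz ∧ dx, dx ∧ dy) ↔ (e_x, e_y, e_z), the coefficients are exactly the components of curl F. Compute:
  ∂R/∂y - ∂Q/∂z = (-8*y) - (-3*x) = 3*x - 8*y
  ∂P/∂z - ∂R/∂x = (-3*x - 2*z) - (0) = -3*x - 2*z
  ∂Q/∂x - ∂P/∂y = (-3*z) - (0) = -3*z.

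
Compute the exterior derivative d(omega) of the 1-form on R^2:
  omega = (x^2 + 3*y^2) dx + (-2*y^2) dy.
d(omega) = (-6*y) dx ∧ dy

For a 1-form omega = sum_i f_i dx_i, the exterior derivative is
  d(omega) = sum_{i < j} (∂f_j/∂x_i - ∂f_i/∂x_j) dx_i ∧ dx_j.
  coefficient of dx ∧ dy: ∂f_2/∂x - ∂f_1/∂y = ∂(-2*y^2)/∂x - ∂(x^2 + 3*y^2)/∂y = -6*y
Assembling: d(omega) = (-6*y) dx ∧ dy.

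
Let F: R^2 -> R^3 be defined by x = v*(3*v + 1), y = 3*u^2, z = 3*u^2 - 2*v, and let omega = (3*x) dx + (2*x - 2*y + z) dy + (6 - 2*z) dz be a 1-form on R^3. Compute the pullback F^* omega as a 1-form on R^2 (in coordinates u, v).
F^* omega = (6*u*(-9*u^2 + 6*v^2 + 4*v + 6)) du + (12*u^2 + 54*v^3 + 27*v^2 - 5*v - 12) dv

Using F^*(f dg) = (f ∘ F) d(g ∘ F), substitute each coordinate x_i by F_i(u, v) in f_i, and replace dx_i by d F_i = (∂F_i/∂u) du + (∂F_i/∂v) dv.
  For the x component: f_1(F) = 3*v*(3*v + 1); d F_1 = (0) du + (6*v + 1) dv
  For the y component: f_2(F) = -3*u^2 + 6*v^2; d F_2 = (6*u) du + (0) dv
  For the z component: f_3(F) = -6*u^2 + 4*v + 6; d F_3 = (6*u) du + (-2) dv
Combining and collecting du, dv coefficients:
  coeff of du: 6*u*(-9*u^2 + 6*v^2 + 4*v + 6)
  coeff of dv: 12*u^2 + 54*v^3 + 27*v^2 - 5*v - 12
F^* omega = (6*u*(-9*u^2 + 6*v^2 + 4*v + 6)) du + (12*u^2 + 54*v^3 + 27*v^2 - 5*v - 12) dv.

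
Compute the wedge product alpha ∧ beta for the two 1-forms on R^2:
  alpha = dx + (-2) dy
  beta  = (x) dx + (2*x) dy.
alpha ∧ beta = (4*x) dx ∧ dy

Distribute the wedge, using dx_i ∧ dx_j = -dx_j ∧ dx_i and dx_i ∧ dx_i = 0. For each pair (i, j) with i < j, the coefficient of dx_i ∧ dx_j in alpha ∧ beta is (alpha_i * beta_j - alpha_j * beta_i). Collecting: alpha ∧ beta = (4*x) dx ∧ dy.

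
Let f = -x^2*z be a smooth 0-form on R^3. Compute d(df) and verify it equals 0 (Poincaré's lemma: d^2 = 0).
d(df) = 0

Step 1: df = sum_i (∂f/∂x_i) dx_i = (-2*x*z) dx + (0) dy + (-x^2) dz.
Step 2: Apply d again. Using the 1-form formula, the coefficient of dx ∧ dy in d(df) is ∂^2 f/∂x ∂y - ∂^2 f/∂y ∂x = (0) - (0) = 0 (equality of mixed partials for smooth f).
Similarly for dx ∧ dz and dy ∧ dz — all coefficients vanish. So d(df) = 0.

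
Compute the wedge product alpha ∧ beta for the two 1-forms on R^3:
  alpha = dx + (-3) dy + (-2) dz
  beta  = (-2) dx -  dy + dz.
alpha ∧ beta = (-7) dx ∧ dy + (-3) dx ∧ dz + (-5) dy ∧ dz

Distribute the wedge, using dx_i ∧ dx_j = -dx_j ∧ dx_i and dx_i ∧ dx_i = 0. For each pair (i, j) with i < j, the coefficient of dx_i ∧ dx_j in alpha ∧ beta is (alpha_i * beta_j - alpha_j * beta_i). Collecting: alpha ∧ beta = (-7) dx ∧ dy + (-3) dx ∧ dz + (-5) dy ∧ dz.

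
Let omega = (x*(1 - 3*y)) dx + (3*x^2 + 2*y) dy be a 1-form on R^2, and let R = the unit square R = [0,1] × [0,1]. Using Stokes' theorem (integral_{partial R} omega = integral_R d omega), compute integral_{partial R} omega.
integral_(partial R) omega = 9/2

Stokes: integral_partial_R omega = integral_R d omega with d omega = (∂Q/∂x - ∂P/∂y) dx ∧ dy.
  ∂Q/∂x = 6*x
  ∂P/∂y = -3*x
  integrand = ∂Q/∂x - ∂P/∂y = 9*x.
Integrating over R: integral_0^1 integral_0^1 (9*x) dx dy = 9/2.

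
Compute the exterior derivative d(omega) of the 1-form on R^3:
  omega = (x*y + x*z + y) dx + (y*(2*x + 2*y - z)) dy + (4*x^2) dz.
d(omega) = (-x + 2*y - 1) dx ∧ dy + (7*x) dx ∧ dz + (y) dy ∧ dz

For a 1-form omega = sum_i f_i dx_i, the exterior derivative is
  d(omega) = sum_{i < j} (∂f_j/∂x_i - ∂f_i/∂x_j) dx_i ∧ dx_j.
  coefficient of dx ∧ dy: ∂f_2/∂x - ∂f_1/∂y = ∂(y*(2*x + 2*y - z))/∂x - ∂(x*y + x*z + y)/∂y = -x + 2*y - 1
  coefficient of dx ∧ dz: ∂f_3/∂x - ∂f_1/∂z = ∂(4*x^2)/∂x - ∂(x*y + x*z + y)/∂z = 7*x
  coefficient of dy ∧ dz: ∂f_3/∂y - ∂f_2/∂z = ∂(4*x^2)/∂y - ∂(y*(2*x + 2*y - z))/∂z = y
Assembling: d(omega) = (-x + 2*y - 1) dx ∧ dy + (7*x) dx ∧ dz + (y) dy ∧ dz.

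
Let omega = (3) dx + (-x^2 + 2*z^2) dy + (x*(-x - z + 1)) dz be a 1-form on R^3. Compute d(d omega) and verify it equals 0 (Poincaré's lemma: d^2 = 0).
d(d omega) = 0

Step 1: d omega = sum_{i<j} (∂f_j/∂x_i - ∂f_i/∂x_j) dx_i ∧ dx_j:
  coeff of dx ∧ dy: -2*x
  coeff of dx ∧ dz: -2*x - z + 1
  coeff of dy ∧ dz: -4*z
Step 2: Apply d again to each 2-form coefficient. The only possible 3-form in R^3 is dx ∧ dy ∧ dz, with coefficient
  ∂(coeff of dy∧dz)/∂x - ∂(coeff of dx∧dz)/∂y + ∂(coeff of dx∧dy)/∂z
  = ∂/∂x (-4*z) - ∂/∂y (-2*x - z + 1) + ∂/∂z (-2*x).
Each of these terms simplifies to sums of mixed partials that cancel in pairs. The result is 0 (by equality of mixed partials for smooth functions — Schwarz / Clairaut).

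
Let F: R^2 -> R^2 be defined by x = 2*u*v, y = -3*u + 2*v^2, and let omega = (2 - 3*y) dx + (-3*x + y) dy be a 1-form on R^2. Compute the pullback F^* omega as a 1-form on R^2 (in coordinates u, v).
F^* omega = (36*u*v + 9*u - 12*v^3 - 6*v^2 + 4*v) du + (18*u^2 - 36*u*v^2 - 12*u*v + 4*u + 8*v^3) dv

Using F^*(f dg) = (f ∘ F) d(g ∘ F), substitute each coordinate x_i by F_i(u, v) in f_i, and replace dx_i by d F_i = (∂F_i/∂u) du + (∂F_i/∂v) dv.
  For the x component: f_1(F) = 9*u - 6*v^2 + 2; d F_1 = (2*v) du + (2*u) dv
  For the y component: f_2(F) = -6*u*v - 3*u + 2*v^2; d F_2 = (-3) du + (4*v) dv
Combining and collecting du, dv coefficients:
  coeff of du: 36*u*v + 9*u - 12*v^3 - 6*v^2 + 4*v
  coeff of dv: 18*u^2 - 36*u*v^2 - 12*u*v + 4*u + 8*v^3
F^* omega = (36*u*v + 9*u - 12*v^3 - 6*v^2 + 4*v) du + (18*u^2 - 36*u*v^2 - 12*u*v + 4*u + 8*v^3) dv.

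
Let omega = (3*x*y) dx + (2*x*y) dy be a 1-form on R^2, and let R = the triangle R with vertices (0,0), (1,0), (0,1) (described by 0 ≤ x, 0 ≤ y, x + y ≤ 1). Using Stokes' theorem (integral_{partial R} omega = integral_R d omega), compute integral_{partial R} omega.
integral_(partial R) omega = -1/6

Stokes: integral_partial_R omega = integral_R d omega with d omega = (∂Q/∂x - ∂P/∂y) dx ∧ dy.
  ∂Q/∂x = 2*y
  ∂P/∂y = 3*x
  integrand = ∂Q/∂x - ∂P/∂y = -3*x + 2*y.
Integrating over R: integral_0^1 integral_0^{1-x} (-3*x + 2*y) dy dx = -1/6.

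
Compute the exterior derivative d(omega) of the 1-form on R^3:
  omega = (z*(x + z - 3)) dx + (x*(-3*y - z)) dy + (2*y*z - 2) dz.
d(omega) = (-3*y - z) dx ∧ dy + (-x - 2*z + 3) dx ∧ dz + (x + 2*z) dy ∧ dz

For a 1-form omega = sum_i f_i dx_i, the exterior derivative is
  d(omega) = sum_{i < j} (∂f_j/∂x_i - ∂f_i/∂x_j) dx_i ∧ dx_j.
  coefficient of dx ∧ dy: ∂f_2/∂x - ∂f_1/∂y = ∂(x*(-3*y - z))/∂x - ∂(z*(x + z - 3))/∂y = -3*y - z
  coefficient of dx ∧ dz: ∂f_3/∂x - ∂f_1/∂z = ∂(2*y*z - 2)/∂x - ∂(z*(x + z - 3))/∂z = -x - 2*z + 3
  coefficient of dy ∧ dz: ∂f_3/∂y - ∂f_2/∂z = ∂(2*y*z - 2)/∂y - ∂(x*(-3*y - z))/∂z = x + 2*z
Assembling: d(omega) = (-3*y - z) dx ∧ dy + (-x - 2*z + 3) dx ∧ dz + (x + 2*z) dy ∧ dz.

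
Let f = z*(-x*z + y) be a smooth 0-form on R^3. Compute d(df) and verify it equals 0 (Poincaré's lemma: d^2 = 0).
d(df) = 0

Step 1: df = sum_i (∂f/∂x_i) dx_i = (-z^2) dx + (z) dy + (-2*x*z + y) dz.
Step 2: Apply d again. Using the 1-form formula, the coefficient of dx ∧ dy in d(df) is ∂^2 f/∂x ∂y - ∂^2 f/∂y ∂x = (0) - (0) = 0 (equality of mixed partials for smooth f).
Similarly for dx ∧ dz and dy ∧ dz — all coefficients vanish. So d(df) = 0.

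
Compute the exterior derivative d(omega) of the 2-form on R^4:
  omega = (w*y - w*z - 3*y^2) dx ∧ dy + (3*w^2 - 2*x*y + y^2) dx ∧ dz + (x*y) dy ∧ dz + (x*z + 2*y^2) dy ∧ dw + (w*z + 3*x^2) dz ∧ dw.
d(omega) = (-w + 2*x - y) dx ∧ dy ∧ dz + (y) dx ∧ dy ∧ dw + (6*w + 6*x) dx ∧ dz ∧ dw + (-x) dy ∧ dz ∧ dw

For a 2-form omega = sum_{i<j} g_{ij} dx_i ∧ dx_j, the exterior derivative is
  d(omega) = sum_{i<j} d(g_{ij}) ∧ dx_i ∧ dx_j = sum_{i<j, k} (∂g_{ij}/∂x_k) dx_k ∧ dx_i ∧ dx_j.
Expand each term, using dx_k ∧ dx_i ∧ dx_j = sgn(permutation) dx_{(a)} ∧ dx_{(b)} ∧ dx_{(c)} with (a < b < c) sorted:
  d(w*y - w*z - 3*y^2) includes (∂/∂z)(w*y - w*z - 3*y^2) dz = (-w) dz, which multiplied by dx ∧ dy gives (-w) dx ∧ dy ∧ dz
  d(w*y - w*z - 3*y^2) includes (∂/∂w)(w*y - w*z - 3*y^2) dw = (y - z) dw, which multiplied by dx ∧ dy gives (y - z) dx ∧ dy ∧ dw
  d(3*w^2 - 2*x*y + y^2) includes (∂/∂y)(3*w^2 - 2*x*y + y^2) dy = (-2*x + 2*y) dy, which multiplied by dx ∧ dz gives (2*x - 2*y) dx ∧ dy ∧ dz
  d(3*w^2 - 2*x*y + y^2) includes (∂/∂w)(3*w^2 - 2*x*y + y^2) dw = (6*w) dw, which multiplied by dx ∧ dz gives (6*w) dx ∧ dz ∧ dw
  d(x*y) includes (∂/∂x)(x*y) dx = (y) dx, which multiplied by dy ∧ dz gives (y) dx ∧ dy ∧ dz
  d(x*z + 2*y^2) includes (∂/∂x)(x*z + 2*y^2) dx = (z) dx, which multiplied by dy ∧ dw gives (z) dx ∧ dy ∧ dw
  d(x*z + 2*y^2) includes (∂/∂z)(x*z + 2*y^2) dz = (x) dz, which multiplied by dy ∧ dw gives (-x) dy ∧ dz ∧ dw
  d(w*z + 3*x^2) includes (∂/∂x)(w*z + 3*x^2) dx = (6*x) dx, which multiplied by dz ∧ dw gives (6*x) dx ∧ dz ∧ dw
Collecting like 3-forms: d(omega) = (-w + 2*x - y) dx ∧ dy ∧ dz + (y) dx ∧ dy ∧ dw + (6*w + 6*x) dx ∧ dz ∧ dw + (-x) dy ∧ dz ∧ dw.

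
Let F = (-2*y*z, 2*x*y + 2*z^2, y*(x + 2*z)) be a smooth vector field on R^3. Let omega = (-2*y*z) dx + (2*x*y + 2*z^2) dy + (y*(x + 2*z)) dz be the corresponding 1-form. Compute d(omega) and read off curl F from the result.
d(omega) = (x - 2*z) dy ∧ dz + (-3*y) dz ∧ dx + (2*y + 2*z) dx ∧ dy; curl F = (x - 2*z, -3*y, 2*y + 2*z)

d omega = sum_{i<j} (∂f_j/∂x_i - ∂f_i/∂x_j) dx_i ∧ dx_j. Under the identification (dy ∧ dz, dz ∧ dx, dx ∧ dy) ↔ (e_x, e_y, e_z), the coefficients are exactly the components of curl F. Compute:
  ∂R/∂y - ∂Q/∂z = (x + 2*z) - (4*z) = x - 2*z
  ∂P/∂z - ∂R/∂x = (-2*y) - (y) = -3*y
  ∂Q/∂x - ∂P/∂y = (2*y) - (-2*z) = 2*y + 2*z.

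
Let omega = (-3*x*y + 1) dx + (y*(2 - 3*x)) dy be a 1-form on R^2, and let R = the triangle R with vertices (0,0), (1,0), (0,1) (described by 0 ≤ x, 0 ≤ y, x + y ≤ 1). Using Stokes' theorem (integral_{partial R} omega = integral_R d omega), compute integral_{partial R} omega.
integral_(partial R) omega = 0

Stokes: integral_partial_R omega = integral_R d omega with d omega = (∂Q/∂x - ∂P/∂y) dx ∧ dy.
  ∂Q/∂x = -3*y
  ∂P/∂y = -3*x
  integrand = ∂Q/∂x - ∂P/∂y = 3*x - 3*y.
Integrating over R: integral_0^1 integral_0^{1-x} (3*x - 3*y) dy dx = 0.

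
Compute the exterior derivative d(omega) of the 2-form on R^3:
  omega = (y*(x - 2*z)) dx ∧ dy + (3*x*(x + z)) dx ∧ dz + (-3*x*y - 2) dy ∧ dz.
d(omega) = (-5*y) dx ∧ dy ∧ dz

For a 2-form omega = sum_{i<j} g_{ij} dx_i ∧ dx_j, the exterior derivative is
  d(omega) = sum_{i<j} d(g_{ij}) ∧ dx_i ∧ dx_j = sum_{i<j, k} (∂g_{ij}/∂x_k) dx_k ∧ dx_i ∧ dx_j.
Expand each term, using dx_k ∧ dx_i ∧ dx_j = sgn(permutation) dx_{(a)} ∧ dx_{(b)} ∧ dx_{(c)} with (a < b < c) sorted:
  d(y*(x - 2*z)) includes (∂/∂z)(y*(x - 2*z)) dz = (-2*y) dz, which multiplied by dx ∧ dy gives (-2*y) dx ∧ dy ∧ dz
  d(-3*x*y - 2) includes (∂/∂x)(-3*x*y - 2) dx = (-3*y) dx, which multiplied by dy ∧ dz gives (-3*y) dx ∧ dy ∧ dz
Collecting like 3-forms: d(omega) = (-5*y) dx ∧ dy ∧ dz.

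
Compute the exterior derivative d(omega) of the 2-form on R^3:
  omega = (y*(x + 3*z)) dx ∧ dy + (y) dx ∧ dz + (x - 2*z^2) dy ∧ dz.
d(omega) = (3*y) dx ∧ dy ∧ dz

For a 2-form omega = sum_{i<j} g_{ij} dx_i ∧ dx_j, the exterior derivative is
  d(omega) = sum_{i<j} d(g_{ij}) ∧ dx_i ∧ dx_j = sum_{i<j, k} (∂g_{ij}/∂x_k) dx_k ∧ dx_i ∧ dx_j.
Expand each term, using dx_k ∧ dx_i ∧ dx_j = sgn(permutation) dx_{(a)} ∧ dx_{(b)} ∧ dx_{(c)} with (a < b < c) sorted:
  d(y*(x + 3*z)) includes (∂/∂z)(y*(x + 3*z)) dz = (3*y) dz, which multiplied by dx ∧ dy gives (3*y) dx ∧ dy ∧ dz
  d(y) includes (∂/∂y)(y) dy = (1) dy, which multiplied by dx ∧ dz gives (-1) dx ∧ dy ∧ dz
  d(x - 2*z^2) includes (∂/∂x)(x - 2*z^2) dx = (1) dx, which multiplied by dy ∧ dz gives (1) dx ∧ dy ∧ dz
Collecting like 3-forms: d(omega) = (3*y) dx ∧ dy ∧ dz.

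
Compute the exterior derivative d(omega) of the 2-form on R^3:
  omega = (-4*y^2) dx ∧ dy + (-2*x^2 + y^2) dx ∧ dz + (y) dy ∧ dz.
d(omega) = (-2*y) dx ∧ dy ∧ dz

For a 2-form omega = sum_{i<j} g_{ij} dx_i ∧ dx_j, the exterior derivative is
  d(omega) = sum_{i<j} d(g_{ij}) ∧ dx_i ∧ dx_j = sum_{i<j, k} (∂g_{ij}/∂x_k) dx_k ∧ dx_i ∧ dx_j.
Expand each term, using dx_k ∧ dx_i ∧ dx_j = sgn(permutation) dx_{(a)} ∧ dx_{(b)} ∧ dx_{(c)} with (a < b < c) sorted:
  d(-2*x^2 + y^2) includes (∂/∂y)(-2*x^2 + y^2) dy = (2*y) dy, which multiplied by dx ∧ dz gives (-2*y) dx ∧ dy ∧ dz
Collecting like 3-forms: d(omega) = (-2*y) dx ∧ dy ∧ dz.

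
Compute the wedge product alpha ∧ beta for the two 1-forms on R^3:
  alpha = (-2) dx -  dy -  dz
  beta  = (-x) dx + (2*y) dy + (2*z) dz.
alpha ∧ beta = (-x - 4*y) dx ∧ dy + (-x - 4*z) dx ∧ dz + (2*y - 2*z) dy ∧ dz

Distribute the wedge, using dx_i ∧ dx_j = -dx_j ∧ dx_i and dx_i ∧ dx_i = 0. For each pair (i, j) with i < j, the coefficient of dx_i ∧ dx_j in alpha ∧ beta is (alpha_i * beta_j - alpha_j * beta_i). Collecting: alpha ∧ beta = (-x - 4*y) dx ∧ dy + (-x - 4*z) dx ∧ dz + (2*y - 2*z) dy ∧ dz.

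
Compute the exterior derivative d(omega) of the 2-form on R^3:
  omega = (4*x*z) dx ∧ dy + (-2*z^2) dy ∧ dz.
d(omega) = (4*x) dx ∧ dy ∧ dz

For a 2-form omega = sum_{i<j} g_{ij} dx_i ∧ dx_j, the exterior derivative is
  d(omega) = sum_{i<j} d(g_{ij}) ∧ dx_i ∧ dx_j = sum_{i<j, k} (∂g_{ij}/∂x_k) dx_k ∧ dx_i ∧ dx_j.
Expand each term, using dx_k ∧ dx_i ∧ dx_j = sgn(permutation) dx_{(a)} ∧ dx_{(b)} ∧ dx_{(c)} with (a < b < c) sorted:
  d(4*x*z) includes (∂/∂z)(4*x*z) dz = (4*x) dz, which multiplied by dx ∧ dy gives (4*x) dx ∧ dy ∧ dz
Collecting like 3-forms: d(omega) = (4*x) dx ∧ dy ∧ dz.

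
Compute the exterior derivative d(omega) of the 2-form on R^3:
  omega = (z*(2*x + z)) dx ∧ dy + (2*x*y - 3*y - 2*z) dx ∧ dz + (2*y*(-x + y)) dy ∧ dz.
d(omega) = (-2*y + 2*z + 3) dx ∧ dy ∧ dz

For a 2-form omega = sum_{i<j} g_{ij} dx_i ∧ dx_j, the exterior derivative is
  d(omega) = sum_{i<j} d(g_{ij}) ∧ dx_i ∧ dx_j = sum_{i<j, k} (∂g_{ij}/∂x_k) dx_k ∧ dx_i ∧ dx_j.
Expand each term, using dx_k ∧ dx_i ∧ dx_j = sgn(permutation) dx_{(a)} ∧ dx_{(b)} ∧ dx_{(c)} with (a < b < c) sorted:
  d(z*(2*x + z)) includes (∂/∂z)(z*(2*x + z)) dz = (2*x + 2*z) dz, which multiplied by dx ∧ dy gives (2*x + 2*z) dx ∧ dy ∧ dz
  d(2*x*y - 3*y - 2*z) includes (∂/∂y)(2*x*y - 3*y - 2*z) dy = (2*x - 3) dy, which multiplied by dx ∧ dz gives (3 - 2*x) dx ∧ dy ∧ dz
  d(2*y*(-x + y)) includes (∂/∂x)(2*y*(-x + y)) dx = (-2*y) dx, which multiplied by dy ∧ dz gives (-2*y) dx ∧ dy ∧ dz
Collecting like 3-forms: d(omega) = (-2*y + 2*z + 3) dx ∧ dy ∧ dz.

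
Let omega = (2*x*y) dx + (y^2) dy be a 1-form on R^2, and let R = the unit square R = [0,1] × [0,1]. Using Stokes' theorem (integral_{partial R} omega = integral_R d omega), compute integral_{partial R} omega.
integral_(partial R) omega = -1

Stokes: integral_partial_R omega = integral_R d omega with d omega = (∂Q/∂x - ∂P/∂y) dx ∧ dy.
  ∂Q/∂x = 0
  ∂P/∂y = 2*x
  integrand = ∂Q/∂x - ∂P/∂y = -2*x.
Integrating over R: integral_0^1 integral_0^1 (-2*x) dx dy = -1.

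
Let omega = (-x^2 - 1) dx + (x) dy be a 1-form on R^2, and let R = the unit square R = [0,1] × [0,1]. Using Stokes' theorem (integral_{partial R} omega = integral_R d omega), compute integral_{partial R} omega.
integral_(partial R) omega = 1

Stokes: integral_partial_R omega = integral_R d omega with d omega = (∂Q/∂x - ∂P/∂y) dx ∧ dy.
  ∂Q/∂x = 1
  ∂P/∂y = 0
  integrand = ∂Q/∂x - ∂P/∂y = 1.
Integrating over R: integral_0^1 integral_0^1 (1) dx dy = 1.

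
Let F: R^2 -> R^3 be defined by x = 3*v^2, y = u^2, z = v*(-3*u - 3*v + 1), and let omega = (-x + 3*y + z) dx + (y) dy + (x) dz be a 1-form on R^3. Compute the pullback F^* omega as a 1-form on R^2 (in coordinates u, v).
F^* omega = (2*u^3 - 9*v^3) du + (9*v*(2*u^2 - 3*u*v - 6*v^2 + v)) dv

Using F^*(f dg) = (f ∘ F) d(g ∘ F), substitute each coordinate x_i by F_i(u, v) in f_i, and replace dx_i by d F_i = (∂F_i/∂u) du + (∂F_i/∂v) dv.
  For the x component: f_1(F) = 3*u^2 - 3*u*v - 6*v^2 + v; d F_1 = (0) du + (6*v) dv
  For the y component: f_2(F) = u^2; d F_2 = (2*u) du + (0) dv
  For the z component: f_3(F) = 3*v^2; d F_3 = (-3*v) du + (-3*u - 6*v + 1) dv
Combining and collecting du, dv coefficients:
  coeff of du: 2*u^3 - 9*v^3
  coeff of dv: 9*v*(2*u^2 - 3*u*v - 6*v^2 + v)
F^* omega = (2*u^3 - 9*v^3) du + (9*v*(2*u^2 - 3*u*v - 6*v^2 + v)) dv.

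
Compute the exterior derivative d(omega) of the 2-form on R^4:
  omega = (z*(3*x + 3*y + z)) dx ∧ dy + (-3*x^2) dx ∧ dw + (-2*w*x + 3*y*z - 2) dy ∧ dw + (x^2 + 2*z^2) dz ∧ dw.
d(omega) = (3*x + 3*y + 2*z) dx ∧ dy ∧ dz + (-2*w) dx ∧ dy ∧ dw + (-3*y) dy ∧ dz ∧ dw + (2*x) dx ∧ dz ∧ dw

For a 2-form omega = sum_{i<j} g_{ij} dx_i ∧ dx_j, the exterior derivative is
  d(omega) = sum_{i<j} d(g_{ij}) ∧ dx_i ∧ dx_j = sum_{i<j, k} (∂g_{ij}/∂x_k) dx_k ∧ dx_i ∧ dx_j.
Expand each term, using dx_k ∧ dx_i ∧ dx_j = sgn(permutation) dx_{(a)} ∧ dx_{(b)} ∧ dx_{(c)} with (a < b < c) sorted:
  d(z*(3*x + 3*y + z)) includes (∂/∂z)(z*(3*x + 3*y + z)) dz = (3*x + 3*y + 2*z) dz, which multiplied by dx ∧ dy gives (3*x + 3*y + 2*z) dx ∧ dy ∧ dz
  d(-2*w*x + 3*y*z - 2) includes (∂/∂x)(-2*w*x + 3*y*z - 2) dx = (-2*w) dx, which multiplied by dy ∧ dw gives (-2*w) dx ∧ dy ∧ dw
  d(-2*w*x + 3*y*z - 2) includes (∂/∂z)(-2*w*x + 3*y*z - 2) dz = (3*y) dz, which multiplied by dy ∧ dw gives (-3*y) dy ∧ dz ∧ dw
  d(x^2 + 2*z^2) includes (∂/∂x)(x^2 + 2*z^2) dx = (2*x) dx, which multiplied by dz ∧ dw gives (2*x) dx ∧ dz ∧ dw
Collecting like 3-forms: d(omega) = (3*x + 3*y + 2*z) dx ∧ dy ∧ dz + (-2*w) dx ∧ dy ∧ dw + (-3*y) dy ∧ dz ∧ dw + (2*x) dx ∧ dz ∧ dw.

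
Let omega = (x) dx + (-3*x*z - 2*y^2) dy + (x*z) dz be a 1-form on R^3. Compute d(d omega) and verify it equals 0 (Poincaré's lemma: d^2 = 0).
d(d omega) = 0

Step 1: d omega = sum_{i<j} (∂f_j/∂x_i - ∂f_i/∂x_j) dx_i ∧ dx_j:
  coeff of dx ∧ dy: -3*z
  coeff of dx ∧ dz: z
  coeff of dy ∧ dz: 3*x
Step 2: Apply d again to each 2-form coefficient. The only possible 3-form in R^3 is dx ∧ dy ∧ dz, with coefficient
  ∂(coeff of dy∧dz)/∂x - ∂(coeff of dx∧dz)/∂y + ∂(coeff of dx∧dy)/∂z
  = ∂/∂x (3*x) - ∂/∂y (z) + ∂/∂z (-3*z).
Each of these terms simplifies to sums of mixed partials that cancel in pairs. The result is 0 (by equality of mixed partials for smooth functions — Schwarz / Clairaut).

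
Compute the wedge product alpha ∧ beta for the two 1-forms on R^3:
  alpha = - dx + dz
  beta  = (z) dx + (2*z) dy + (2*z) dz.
alpha ∧ beta = (-2*z) dx ∧ dy + (-3*z) dx ∧ dz + (-2*z) dy ∧ dz

Distribute the wedge, using dx_i ∧ dx_j = -dx_j ∧ dx_i and dx_i ∧ dx_i = 0. For each pair (i, j) with i < j, the coefficient of dx_i ∧ dx_j in alpha ∧ beta is (alpha_i * beta_j - alpha_j * beta_i). Collecting: alpha ∧ beta = (-2*z) dx ∧ dy + (-3*z) dx ∧ dz + (-2*z) dy ∧ dz.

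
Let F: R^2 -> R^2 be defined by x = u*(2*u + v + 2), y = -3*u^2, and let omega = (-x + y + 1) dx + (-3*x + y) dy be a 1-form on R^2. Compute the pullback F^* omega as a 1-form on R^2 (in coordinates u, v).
F^* omega = (34*u^3 + 9*u^2*v + 18*u^2 - u*v^2 - 4*u*v + v + 2) du + (u*(-5*u^2 - u*v - 2*u + 1)) dv

Using F^*(f dg) = (f ∘ F) d(g ∘ F), substitute each coordinate x_i by F_i(u, v) in f_i, and replace dx_i by d F_i = (∂F_i/∂u) du + (∂F_i/∂v) dv.
  For the x component: f_1(F) = -5*u^2 - u*v - 2*u + 1; d F_1 = (4*u + v + 2) du + (u) dv
  For the y component: f_2(F) = 3*u*(-3*u - v - 2); d F_2 = (-6*u) du + (0) dv
Combining and collecting du, dv coefficients:
  coeff of du: 34*u^3 + 9*u^2*v + 18*u^2 - u*v^2 - 4*u*v + v + 2
  coeff of dv: u*(-5*u^2 - u*v - 2*u + 1)
F^* omega = (34*u^3 + 9*u^2*v + 18*u^2 - u*v^2 - 4*u*v + v + 2) du + (u*(-5*u^2 - u*v - 2*u + 1)) dv.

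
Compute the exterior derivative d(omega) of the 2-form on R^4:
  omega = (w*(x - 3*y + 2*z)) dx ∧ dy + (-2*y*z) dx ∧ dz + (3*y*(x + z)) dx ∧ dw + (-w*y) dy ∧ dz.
d(omega) = (2*w + 2*z) dx ∧ dy ∧ dz + (-2*x - 3*y - z) dx ∧ dy ∧ dw + (-3*y) dx ∧ dz ∧ dw + (-y) dy ∧ dz ∧ dw

For a 2-form omega = sum_{i<j} g_{ij} dx_i ∧ dx_j, the exterior derivative is
  d(omega) = sum_{i<j} d(g_{ij}) ∧ dx_i ∧ dx_j = sum_{i<j, k} (∂g_{ij}/∂x_k) dx_k ∧ dx_i ∧ dx_j.
Expand each term, using dx_k ∧ dx_i ∧ dx_j = sgn(permutation) dx_{(a)} ∧ dx_{(b)} ∧ dx_{(c)} with (a < b < c) sorted:
  d(w*(x - 3*y + 2*z)) includes (∂/∂z)(w*(x - 3*y + 2*z)) dz = (2*w) dz, which multiplied by dx ∧ dy gives (2*w) dx ∧ dy ∧ dz
  d(w*(x - 3*y + 2*z)) includes (∂/∂w)(w*(x - 3*y + 2*z)) dw = (x - 3*y + 2*z) dw, which multiplied by dx ∧ dy gives (x - 3*y + 2*z) dx ∧ dy ∧ dw
  d(-2*y*z) includes (∂/∂y)(-2*y*z) dy = (-2*z) dy, which multiplied by dx ∧ dz gives (2*z) dx ∧ dy ∧ dz
  d(3*y*(x + z)) includes (∂/∂y)(3*y*(x + z)) dy = (3*x + 3*z) dy, which multiplied by dx ∧ dw gives (-3*x - 3*z) dx ∧ dy ∧ dw
  d(3*y*(x + z)) includes (∂/∂z)(3*y*(x + z)) dz = (3*y) dz, which multiplied by dx ∧ dw gives (-3*y) dx ∧ dz ∧ dw
  d(-w*y) includes (∂/∂w)(-w*y) dw = (-y) dw, which multiplied by dy ∧ dz gives (-y) dy ∧ dz ∧ dw
Collecting like 3-forms: d(omega) = (2*w + 2*z) dx ∧ dy ∧ dz + (-2*x - 3*y - z) dx ∧ dy ∧ dw + (-3*y) dx ∧ dz ∧ dw + (-y) dy ∧ dz ∧ dw.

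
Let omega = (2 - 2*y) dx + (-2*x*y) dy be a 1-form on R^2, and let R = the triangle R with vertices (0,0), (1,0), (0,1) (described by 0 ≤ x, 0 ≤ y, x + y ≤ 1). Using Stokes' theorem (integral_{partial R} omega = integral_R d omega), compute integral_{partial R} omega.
integral_(partial R) omega = 2/3

Stokes: integral_partial_R omega = integral_R d omega with d omega = (∂Q/∂x - ∂P/∂y) dx ∧ dy.
  ∂Q/∂x = -2*y
  ∂P/∂y = -2
  integrand = ∂Q/∂x - ∂P/∂y = 2 - 2*y.
Integrating over R: integral_0^1 integral_0^{1-x} (2 - 2*y) dy dx = 2/3.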